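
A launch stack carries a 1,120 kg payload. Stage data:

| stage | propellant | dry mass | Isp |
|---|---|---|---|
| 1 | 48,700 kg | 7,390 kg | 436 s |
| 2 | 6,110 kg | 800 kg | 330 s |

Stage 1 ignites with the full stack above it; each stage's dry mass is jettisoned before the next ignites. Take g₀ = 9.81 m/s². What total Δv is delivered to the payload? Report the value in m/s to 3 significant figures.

Ignition mass of stage 1 = 48,700+7,390 + 6,110+800 + 1,120 = 64,120 kg.
Stage 1: m₀ = 64,120 kg, m_f = 64,120 − 48,700 = 15,420 kg; Δv = 436×9.81×ln(4.158) = 4277.2×1.4251 ≈ 6095 m/s.
Stage 2: m₀ = 8,030 kg, m_f = 8,030 − 6,110 = 1,920 kg; Δv = 330×9.81×ln(4.182) = 3237.3×1.4309 ≈ 4632 m/s.
Total Δv = 6095 + 4632 = 10727 m/s.

Δv ≈ 10700 m/s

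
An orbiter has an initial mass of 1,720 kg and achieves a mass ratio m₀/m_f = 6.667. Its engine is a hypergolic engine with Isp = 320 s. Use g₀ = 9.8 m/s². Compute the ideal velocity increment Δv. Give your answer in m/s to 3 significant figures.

v_e = Isp · g₀ = 320 × 9.8 = 3136.0 m/s.
Δv = v_e · ln(6.667) = 3136.0 × 1.8972 ≈ 5949.5 m/s.

Δv ≈ 5950 m/s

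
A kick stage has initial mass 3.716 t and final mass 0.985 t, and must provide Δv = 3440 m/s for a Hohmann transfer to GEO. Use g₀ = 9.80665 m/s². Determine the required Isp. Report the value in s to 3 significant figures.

ln(m₀/m_f) = ln(3716/985) = ln(3.773) = 1.3278.
v_e = Δv / ln(m₀/m_f) = 3440 / 1.3278 = 2590.8 m/s.
Isp = v_e / g₀ = 2590.8 / 9.80665 = 264.2 s.

Isp ≈ 264 s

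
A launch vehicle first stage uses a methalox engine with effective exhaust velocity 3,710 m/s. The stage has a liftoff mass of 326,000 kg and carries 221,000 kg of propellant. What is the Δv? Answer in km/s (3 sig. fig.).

Δv ≈ 4.20 km/s

m_f = m₀ − m_prop = 326,000 − 221,000 = 105,000 kg.
Using Δv = v_e ln(m₀/m_f): Δv = v_e · ln(m₀/m_f) = 3710.0 × ln(3.105) = 3710.0 × 1.1329 ≈ 4203.2 m/s.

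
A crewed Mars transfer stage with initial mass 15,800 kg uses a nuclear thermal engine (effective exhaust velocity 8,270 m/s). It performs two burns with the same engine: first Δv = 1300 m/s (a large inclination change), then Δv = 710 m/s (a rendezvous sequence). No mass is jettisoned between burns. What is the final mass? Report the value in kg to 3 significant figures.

After the first burn: m = 15800 × exp(−1300/8270.0) = 15800 × 0.85454 = 13,501.7 kg.
After the second burn: m = 13,501.7 × exp(−710/8270.0) = 13,501.7 × 0.91773 = 12,390.9 kg.

final mass ≈ 12400 kg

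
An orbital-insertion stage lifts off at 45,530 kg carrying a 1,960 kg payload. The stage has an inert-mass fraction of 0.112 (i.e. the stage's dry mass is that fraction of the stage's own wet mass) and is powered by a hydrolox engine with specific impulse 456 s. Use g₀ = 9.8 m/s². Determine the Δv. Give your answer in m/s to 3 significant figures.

Stage wet mass = m₀ − payload = 45,530 − 1,960 = 43,570 kg.
Stage dry mass = ε × stage wet mass = 0.112 × 43,570 = 4,879.84 kg.
Burnout mass m_f = stage dry + payload = 4,879.84 + 1,960 = 6,839.84 kg.
v_e = Isp · g₀ = 456 × 9.8 = 4468.8 m/s.
Δv = v_e · ln(45,530/6,839.84) = 4468.8 × ln(6.657) = 4468.8 × 1.8956 ≈ 8471 m/s.

Δv ≈ 8470 m/s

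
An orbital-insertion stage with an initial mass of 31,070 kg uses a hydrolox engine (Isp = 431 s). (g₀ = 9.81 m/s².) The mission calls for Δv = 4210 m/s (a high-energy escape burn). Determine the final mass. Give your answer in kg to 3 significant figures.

final mass ≈ 11500 kg

v_e = Isp · g₀ = 431 × 9.81 = 4228.1 m/s.
Rocket equation: m₀/m_f = exp(Δv / v_e) = exp(4210 / 4228.1) = exp(0.9957) = 2.7067.
m_f = m₀ / 2.7067 = 31,070 / 2.7067 = 11,478.9 kg.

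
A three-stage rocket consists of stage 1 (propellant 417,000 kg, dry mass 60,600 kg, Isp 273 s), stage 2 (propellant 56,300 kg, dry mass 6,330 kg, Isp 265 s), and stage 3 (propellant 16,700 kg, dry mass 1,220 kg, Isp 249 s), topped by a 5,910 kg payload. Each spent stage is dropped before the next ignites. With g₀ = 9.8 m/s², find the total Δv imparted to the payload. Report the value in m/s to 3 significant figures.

Ignition mass of stage 1 = 417,000+60,600 + 56,300+6,330 + 16,700+1,220 + 5,910 = 564,060 kg.
Stage 1: m₀ = 564,060 kg, m_f = 564,060 − 417,000 = 147,060 kg; Δv = 273×9.8×ln(3.836) = 2675.4×1.3443 ≈ 3597 m/s.
Stage 2: m₀ = 86,460 kg, m_f = 86,460 − 56,300 = 30,160 kg; Δv = 265×9.8×ln(2.867) = 2597.0×1.0532 ≈ 2735 m/s.
Stage 3: m₀ = 23,830 kg, m_f = 23,830 − 16,700 = 7,130 kg; Δv = 249×9.8×ln(3.342) = 2440.2×1.2066 ≈ 2944 m/s.
Total Δv = 3597 + 2735 + 2944 = 9276 m/s.

Δv ≈ 9280 m/s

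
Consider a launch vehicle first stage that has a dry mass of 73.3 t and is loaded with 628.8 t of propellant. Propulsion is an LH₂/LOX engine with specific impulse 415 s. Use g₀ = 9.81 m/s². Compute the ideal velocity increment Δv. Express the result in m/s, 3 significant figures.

Δv ≈ 9200 m/s

v_e = Isp · g₀ = 415 × 9.81 = 4071.2 m/s.
m₀ = m_dry + m_prop = 73.3 + 628.8 = 702.1 t.
Δv = v_e · ln(m₀/m_f) = 4071.2 × ln(9.578) = 4071.2 × 2.2595 ≈ 9198.8 m/s.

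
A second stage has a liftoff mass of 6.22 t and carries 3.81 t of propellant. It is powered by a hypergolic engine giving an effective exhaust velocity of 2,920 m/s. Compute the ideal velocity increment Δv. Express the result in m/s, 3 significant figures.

m_f = m₀ − m_prop = 6.22 − 3.81 = 2.41 t.
By the Tsiolkovsky rocket equation, Δv = v_e · ln(m₀/m_f) = 2920.0 × ln(2.581) = 2920.0 × 0.9481 ≈ 2768.6 m/s.

Δv ≈ 2770 m/s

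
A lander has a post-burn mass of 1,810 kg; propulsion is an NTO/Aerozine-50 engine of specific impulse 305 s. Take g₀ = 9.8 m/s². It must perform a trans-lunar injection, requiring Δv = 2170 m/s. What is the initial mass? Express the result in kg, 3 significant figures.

initial mass ≈ 3740 kg

v_e = Isp · g₀ = 305 × 9.8 = 2989.0 m/s.
Using Δv = v_e ln(m₀/m_f): m₀/m_f = exp(Δv / v_e) = exp(2170 / 2989.0) = exp(0.7260) = 2.0668.
m₀ = m_f × 2.0668 = 1,810 × 2.0668 = 3,740.91 kg.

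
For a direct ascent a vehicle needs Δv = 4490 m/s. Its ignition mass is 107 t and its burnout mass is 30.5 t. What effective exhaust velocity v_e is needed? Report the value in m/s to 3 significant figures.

v_e ≈ 3580 m/s

ln(m₀/m_f) = ln(107000/30500) = ln(3.508) = 1.2551.
v_e = Δv / ln(m₀/m_f) = 4490 / 1.2551 = 3577.4 m/s.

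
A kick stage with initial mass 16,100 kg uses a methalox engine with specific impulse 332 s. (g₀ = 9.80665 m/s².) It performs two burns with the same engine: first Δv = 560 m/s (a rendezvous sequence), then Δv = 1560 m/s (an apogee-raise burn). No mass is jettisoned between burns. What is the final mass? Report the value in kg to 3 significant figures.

final mass ≈ 8400 kg

v_e = Isp · g₀ = 332 × 9.80665 = 3255.8 m/s.
After the first burn: m = 16100 × exp(−560/3255.8) = 16100 × 0.84198 = 13,555.9 kg.
After the second burn: m = 13,555.9 × exp(−1560/3255.8) = 13,555.9 × 0.61931 = 8,395.3 kg.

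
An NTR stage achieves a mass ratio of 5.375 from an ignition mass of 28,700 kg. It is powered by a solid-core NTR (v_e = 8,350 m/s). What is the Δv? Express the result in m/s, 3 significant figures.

Δv ≈ 14000 m/s

Using Δv = v_e ln(m₀/m_f): Δv = v_e · ln(5.375) = 8350.0 × 1.6818 ≈ 14042.7 m/s.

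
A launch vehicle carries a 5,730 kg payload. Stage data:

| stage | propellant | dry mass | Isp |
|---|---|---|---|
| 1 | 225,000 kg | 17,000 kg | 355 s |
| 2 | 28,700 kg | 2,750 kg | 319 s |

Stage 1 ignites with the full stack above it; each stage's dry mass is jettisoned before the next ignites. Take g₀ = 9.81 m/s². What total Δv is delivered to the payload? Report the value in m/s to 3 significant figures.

Ignition mass of stage 1 = 225,000+17,000 + 28,700+2,750 + 5,730 = 279,180 kg.
Stage 1: m₀ = 279,180 kg, m_f = 279,180 − 225,000 = 54,180 kg; Δv = 355×9.81×ln(5.153) = 3482.6×1.6395 ≈ 5710 m/s.
Stage 2: m₀ = 37,180 kg, m_f = 37,180 − 28,700 = 8,480 kg; Δv = 319×9.81×ln(4.384) = 3129.4×1.4781 ≈ 4625 m/s.
Total Δv = 5710 + 4625 = 10335 m/s.

Δv ≈ 10300 m/s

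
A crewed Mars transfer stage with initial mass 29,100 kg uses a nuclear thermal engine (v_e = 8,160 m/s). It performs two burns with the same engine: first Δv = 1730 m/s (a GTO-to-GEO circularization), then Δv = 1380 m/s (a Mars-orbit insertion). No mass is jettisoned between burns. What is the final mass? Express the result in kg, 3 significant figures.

final mass ≈ 19900 kg

After the first burn: m = 29100 × exp(−1730/8160.0) = 29100 × 0.80896 = 23,540.7 kg.
After the second burn: m = 23,540.7 × exp(−1380/8160.0) = 23,540.7 × 0.84441 = 19,878 kg.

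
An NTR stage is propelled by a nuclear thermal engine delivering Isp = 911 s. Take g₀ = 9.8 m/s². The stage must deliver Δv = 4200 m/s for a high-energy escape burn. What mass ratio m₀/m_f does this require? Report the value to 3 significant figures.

mass ratio ≈ 1.60

v_e = Isp · g₀ = 911 × 9.8 = 8927.8 m/s.
Using Δv = v_e ln(m₀/m_f): m₀/m_f = exp(Δv / v_e) = exp(4200 / 8927.8) = exp(0.4704) = 1.6007.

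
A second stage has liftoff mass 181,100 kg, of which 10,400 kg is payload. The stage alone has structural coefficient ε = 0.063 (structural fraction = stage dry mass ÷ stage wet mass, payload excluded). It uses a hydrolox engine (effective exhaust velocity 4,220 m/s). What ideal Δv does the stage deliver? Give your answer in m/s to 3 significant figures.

Δv ≈ 9060 m/s

Stage wet mass = m₀ − payload = 181,100 − 10,400 = 170,700 kg.
Stage dry mass = ε × stage wet mass = 0.063 × 170,700 = 10,754.1 kg.
Burnout mass m_f = stage dry + payload = 10,754.1 + 10,400 = 21,154.1 kg.
Rocket equation: Δv = v_e · ln(181,100/21,154.1) = 4220.0 × ln(8.561) = 4220.0 × 2.1472 ≈ 9061 m/s.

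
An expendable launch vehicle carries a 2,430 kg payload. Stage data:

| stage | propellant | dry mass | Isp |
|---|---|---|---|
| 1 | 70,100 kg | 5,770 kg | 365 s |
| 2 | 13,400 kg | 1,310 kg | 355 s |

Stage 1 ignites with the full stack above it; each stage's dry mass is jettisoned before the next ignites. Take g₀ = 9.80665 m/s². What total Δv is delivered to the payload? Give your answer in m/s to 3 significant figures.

Ignition mass of stage 1 = 70,100+5,770 + 13,400+1,310 + 2,430 = 93,010 kg.
Stage 1: m₀ = 93,010 kg, m_f = 93,010 − 70,100 = 22,910 kg; Δv = 365×9.80665×ln(4.06) = 3579.4×1.4011 ≈ 5015 m/s.
Stage 2: m₀ = 17,140 kg, m_f = 17,140 − 13,400 = 3,740 kg; Δv = 355×9.80665×ln(4.583) = 3481.4×1.5223 ≈ 5300 m/s.
Total Δv = 5015 + 5300 = 10315 m/s.

Δv ≈ 10300 m/s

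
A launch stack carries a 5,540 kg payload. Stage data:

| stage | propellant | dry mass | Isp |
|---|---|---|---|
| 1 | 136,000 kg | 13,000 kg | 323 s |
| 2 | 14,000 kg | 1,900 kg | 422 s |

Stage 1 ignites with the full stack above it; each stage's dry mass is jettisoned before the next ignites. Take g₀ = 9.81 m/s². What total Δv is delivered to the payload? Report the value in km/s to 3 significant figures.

Ignition mass of stage 1 = 136,000+13,000 + 14,000+1,900 + 5,540 = 170,440 kg.
Stage 1: m₀ = 170,440 kg, m_f = 170,440 − 136,000 = 34,440 kg; Δv = 323×9.81×ln(4.949) = 3168.6×1.5992 ≈ 5067 m/s.
Stage 2: m₀ = 21,440 kg, m_f = 21,440 − 14,000 = 7,440 kg; Δv = 422×9.81×ln(2.882) = 4139.8×1.0584 ≈ 4382 m/s.
Total Δv = 5067 + 4382 = 9449 m/s.

Δv ≈ 9.45 km/s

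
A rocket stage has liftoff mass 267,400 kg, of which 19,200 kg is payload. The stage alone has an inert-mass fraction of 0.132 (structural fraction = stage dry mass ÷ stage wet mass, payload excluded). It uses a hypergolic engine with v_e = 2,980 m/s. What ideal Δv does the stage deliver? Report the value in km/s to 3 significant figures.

Stage wet mass = m₀ − payload = 267,400 − 19,200 = 248,200 kg.
Stage dry mass = ε × stage wet mass = 0.132 × 248,200 = 32,762.4 kg.
Burnout mass m_f = stage dry + payload = 32,762.4 + 19,200 = 51,962.4 kg.
From the ideal rocket equation, Δv = v_e · ln(267,400/51,962.4) = 2980.0 × ln(5.146) = 2980.0 × 1.6382 ≈ 4882 m/s.

Δv ≈ 4.88 km/s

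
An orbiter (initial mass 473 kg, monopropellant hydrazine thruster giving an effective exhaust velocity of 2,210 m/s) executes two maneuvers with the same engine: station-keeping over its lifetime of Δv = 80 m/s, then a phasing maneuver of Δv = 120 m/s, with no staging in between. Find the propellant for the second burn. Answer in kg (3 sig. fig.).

propellant for the second burn ≈ 24.1 kg

After the first burn: m = 473 × exp(−80/2210.0) = 473 × 0.96445 = 456.185 kg.
After the second burn: m = 456.185 × exp(−120/2210.0) = 456.185 × 0.94715 = 432.076 kg.
Second-burn propellant = 456.185 − 432.076 = 24.109 kg.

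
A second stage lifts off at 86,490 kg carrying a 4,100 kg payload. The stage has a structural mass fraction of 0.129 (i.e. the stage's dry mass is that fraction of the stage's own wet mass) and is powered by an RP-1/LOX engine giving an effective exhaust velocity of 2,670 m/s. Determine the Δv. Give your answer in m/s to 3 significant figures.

Stage wet mass = m₀ − payload = 86,490 − 4,100 = 82,390 kg.
Stage dry mass = ε × stage wet mass = 0.129 × 82,390 = 10,628.3 kg.
Burnout mass m_f = stage dry + payload = 10,628.3 + 4,100 = 14,728.3 kg.
By the Tsiolkovsky rocket equation, Δv = v_e · ln(86,490/14,728.3) = 2670.0 × ln(5.872) = 2670.0 × 1.7703 ≈ 4727 m/s.

Δv ≈ 4730 m/s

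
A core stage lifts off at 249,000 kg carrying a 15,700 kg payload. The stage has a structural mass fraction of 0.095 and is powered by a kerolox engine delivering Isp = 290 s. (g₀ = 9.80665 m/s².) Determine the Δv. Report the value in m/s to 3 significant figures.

Δv ≈ 5360 m/s

Stage wet mass = m₀ − payload = 249,000 − 15,700 = 233,300 kg.
Stage dry mass = ε × stage wet mass = 0.095 × 233,300 = 22,163.5 kg.
Burnout mass m_f = stage dry + payload = 22,163.5 + 15,700 = 37,863.5 kg.
v_e = Isp · g₀ = 290 × 9.80665 = 2843.9 m/s.
Δv = v_e · ln(249,000/37,863.5) = 2843.9 × ln(6.576) = 2843.9 × 1.8835 ≈ 5356 m/s.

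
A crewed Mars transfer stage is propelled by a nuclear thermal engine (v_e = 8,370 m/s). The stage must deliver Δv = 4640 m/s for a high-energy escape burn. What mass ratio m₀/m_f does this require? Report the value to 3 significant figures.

By the Tsiolkovsky rocket equation, m₀/m_f = exp(Δv / v_e) = exp(4640 / 8370.0) = exp(0.5544) = 1.7408.

mass ratio ≈ 1.74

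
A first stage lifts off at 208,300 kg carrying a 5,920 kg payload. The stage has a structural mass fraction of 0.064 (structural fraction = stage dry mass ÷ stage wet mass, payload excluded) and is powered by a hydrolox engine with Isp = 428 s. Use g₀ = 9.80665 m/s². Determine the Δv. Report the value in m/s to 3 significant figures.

Δv ≈ 10100 m/s

Stage wet mass = m₀ − payload = 208,300 − 5,920 = 202,380 kg.
Stage dry mass = ε × stage wet mass = 0.064 × 202,380 = 12,952.3 kg.
Burnout mass m_f = stage dry + payload = 12,952.3 + 5,920 = 18,872.3 kg.
v_e = Isp · g₀ = 428 × 9.80665 = 4197.2 m/s.
Rocket equation: Δv = v_e · ln(208,300/18,872.3) = 4197.2 × ln(11.04) = 4197.2 × 2.4013 ≈ 10079 m/s.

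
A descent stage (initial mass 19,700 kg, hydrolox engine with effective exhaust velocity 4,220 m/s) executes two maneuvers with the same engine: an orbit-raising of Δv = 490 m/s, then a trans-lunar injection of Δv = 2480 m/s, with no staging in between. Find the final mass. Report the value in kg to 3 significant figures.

After the first burn: m = 19700 × exp(−490/4220.0) = 19700 × 0.89037 = 17,540.3 kg.
After the second burn: m = 17,540.3 × exp(−2480/4220.0) = 17,540.3 × 0.55562 = 9,745.74 kg.

final mass ≈ 9750 kg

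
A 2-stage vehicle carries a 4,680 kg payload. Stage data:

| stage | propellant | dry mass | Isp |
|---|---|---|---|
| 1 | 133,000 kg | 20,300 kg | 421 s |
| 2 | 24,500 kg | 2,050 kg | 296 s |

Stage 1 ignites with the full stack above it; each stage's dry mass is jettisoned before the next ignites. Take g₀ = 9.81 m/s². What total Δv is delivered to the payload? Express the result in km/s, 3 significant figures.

Ignition mass of stage 1 = 133,000+20,300 + 24,500+2,050 + 4,680 = 184,530 kg.
Stage 1: m₀ = 184,530 kg, m_f = 184,530 − 133,000 = 51,530 kg; Δv = 421×9.81×ln(3.581) = 4130.0×1.2756 ≈ 5268 m/s.
Stage 2: m₀ = 31,230 kg, m_f = 31,230 − 24,500 = 6,730 kg; Δv = 296×9.81×ln(4.64) = 2903.8×1.5348 ≈ 4457 m/s.
Total Δv = 5268 + 4457 = 9725 m/s.

Δv ≈ 9.73 km/s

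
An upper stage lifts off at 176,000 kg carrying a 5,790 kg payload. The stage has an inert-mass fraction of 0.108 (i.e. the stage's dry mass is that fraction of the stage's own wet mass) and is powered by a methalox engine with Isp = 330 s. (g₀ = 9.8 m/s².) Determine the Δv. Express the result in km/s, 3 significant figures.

Δv ≈ 6.42 km/s

Stage wet mass = m₀ − payload = 176,000 − 5,790 = 170,210 kg.
Stage dry mass = ε × stage wet mass = 0.108 × 170,210 = 18,382.7 kg.
Burnout mass m_f = stage dry + payload = 18,382.7 + 5,790 = 24,172.7 kg.
v_e = Isp · g₀ = 330 × 9.8 = 3234.0 m/s.
Δv = v_e · ln(176,000/24,172.7) = 3234.0 × ln(7.281) = 3234.0 × 1.9853 ≈ 6420 m/s.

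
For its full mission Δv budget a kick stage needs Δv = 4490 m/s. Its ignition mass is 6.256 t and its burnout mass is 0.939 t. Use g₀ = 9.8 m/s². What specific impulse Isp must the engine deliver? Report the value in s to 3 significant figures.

ln(m₀/m_f) = ln(6256/939) = ln(6.662) = 1.8965.
v_e = Δv / ln(m₀/m_f) = 4490 / 1.8965 = 2367.5 m/s.
Isp = v_e / g₀ = 2367.5 / 9.8 = 241.6 s.

Isp ≈ 242 s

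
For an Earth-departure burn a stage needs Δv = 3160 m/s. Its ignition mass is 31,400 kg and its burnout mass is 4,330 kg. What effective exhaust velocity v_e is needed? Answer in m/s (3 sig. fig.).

ln(m₀/m_f) = ln(31400/4330) = ln(7.252) = 1.9812.
Rocket equation: v_e = Δv / ln(m₀/m_f) = 3160 / 1.9812 = 1595.0 m/s.

v_e ≈ 1590 m/s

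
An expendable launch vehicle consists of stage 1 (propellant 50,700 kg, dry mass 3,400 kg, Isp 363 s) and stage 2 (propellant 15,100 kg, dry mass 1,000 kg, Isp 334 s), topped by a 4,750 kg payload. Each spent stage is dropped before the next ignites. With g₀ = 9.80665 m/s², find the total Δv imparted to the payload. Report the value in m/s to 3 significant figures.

Δv ≈ 8240 m/s

Ignition mass of stage 1 = 50,700+3,400 + 15,100+1,000 + 4,750 = 74,950 kg.
Stage 1: m₀ = 74,950 kg, m_f = 74,950 − 50,700 = 24,250 kg; Δv = 363×9.80665×ln(3.091) = 3559.8×1.1284 ≈ 4017 m/s.
Stage 2: m₀ = 20,850 kg, m_f = 20,850 − 15,100 = 5,750 kg; Δv = 334×9.80665×ln(3.626) = 3275.4×1.2882 ≈ 4219 m/s.
Total Δv = 4017 + 4219 = 8236 m/s.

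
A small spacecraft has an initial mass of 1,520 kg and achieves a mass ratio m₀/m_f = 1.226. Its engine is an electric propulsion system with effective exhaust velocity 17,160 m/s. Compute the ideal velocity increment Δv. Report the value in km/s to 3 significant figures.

Δv = v_e · ln(1.226) = 17160.0 × 0.2038 ≈ 3496.5 m/s.

Δv ≈ 3.50 km/s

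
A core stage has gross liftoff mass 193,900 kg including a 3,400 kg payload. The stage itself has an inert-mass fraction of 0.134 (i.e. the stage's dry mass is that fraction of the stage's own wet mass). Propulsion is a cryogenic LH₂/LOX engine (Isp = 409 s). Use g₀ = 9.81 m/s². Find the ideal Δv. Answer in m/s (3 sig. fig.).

Stage wet mass = m₀ − payload = 193,900 − 3,400 = 190,500 kg.
Stage dry mass = ε × stage wet mass = 0.134 × 190,500 = 25,527 kg.
Burnout mass m_f = stage dry + payload = 25,527 + 3,400 = 28,927 kg.
v_e = Isp · g₀ = 409 × 9.81 = 4012.3 m/s.
Using Δv = v_e ln(m₀/m_f): Δv = v_e · ln(193,900/28,927) = 4012.3 × ln(6.703) = 4012.3 × 1.9026 ≈ 7634 m/s.

Δv ≈ 7630 m/s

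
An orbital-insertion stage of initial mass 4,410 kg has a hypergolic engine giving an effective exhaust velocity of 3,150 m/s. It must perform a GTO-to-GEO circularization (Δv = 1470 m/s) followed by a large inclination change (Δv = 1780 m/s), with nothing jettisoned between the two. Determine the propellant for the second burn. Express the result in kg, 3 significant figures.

After the first burn: m = 4410 × exp(−1470/3150.0) = 4410 × 0.62709 = 2,765.47 kg.
After the second burn: m = 2,765.47 × exp(−1780/3150.0) = 2,765.47 × 0.56832 = 1,571.67 kg.
Second-burn propellant = 2,765.47 − 1,571.67 = 1,193.8 kg.

propellant for the second burn ≈ 1190 kg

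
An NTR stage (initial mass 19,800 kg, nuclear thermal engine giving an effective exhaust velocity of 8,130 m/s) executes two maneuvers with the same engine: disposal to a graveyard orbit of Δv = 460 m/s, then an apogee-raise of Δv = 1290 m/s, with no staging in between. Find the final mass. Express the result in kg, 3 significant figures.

final mass ≈ 16000 kg

After the first burn: m = 19800 × exp(−460/8130.0) = 19800 × 0.94499 = 18,710.8 kg.
After the second burn: m = 18,710.8 × exp(−1290/8130.0) = 18,710.8 × 0.85328 = 15,965.6 kg.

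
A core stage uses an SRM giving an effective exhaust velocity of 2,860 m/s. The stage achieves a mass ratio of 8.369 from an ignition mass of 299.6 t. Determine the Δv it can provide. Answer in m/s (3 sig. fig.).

Δv ≈ 6080 m/s

Δv = v_e · ln(8.369) = 2860.0 × 2.1245 ≈ 6076.2 m/s.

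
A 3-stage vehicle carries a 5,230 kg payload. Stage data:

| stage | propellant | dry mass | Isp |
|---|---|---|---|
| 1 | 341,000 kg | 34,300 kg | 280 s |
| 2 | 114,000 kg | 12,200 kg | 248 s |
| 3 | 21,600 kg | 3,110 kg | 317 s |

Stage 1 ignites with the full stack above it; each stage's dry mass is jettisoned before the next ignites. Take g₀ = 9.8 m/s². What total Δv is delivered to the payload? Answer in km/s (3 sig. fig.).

Ignition mass of stage 1 = 341,000+34,300 + 114,000+12,200 + 21,600+3,110 + 5,230 = 531,440 kg.
Stage 1: m₀ = 531,440 kg, m_f = 531,440 − 341,000 = 190,440 kg; Δv = 280×9.8×ln(2.791) = 2744.0×1.0263 ≈ 2816 m/s.
Stage 2: m₀ = 156,140 kg, m_f = 156,140 − 114,000 = 42,140 kg; Δv = 248×9.8×ln(3.705) = 2430.4×1.3098 ≈ 3183 m/s.
Stage 3: m₀ = 29,940 kg, m_f = 29,940 − 21,600 = 8,340 kg; Δv = 317×9.8×ln(3.59) = 3106.6×1.2781 ≈ 3971 m/s.
Total Δv = 2816 + 3183 + 3971 = 9970 m/s.

Δv ≈ 9.97 km/s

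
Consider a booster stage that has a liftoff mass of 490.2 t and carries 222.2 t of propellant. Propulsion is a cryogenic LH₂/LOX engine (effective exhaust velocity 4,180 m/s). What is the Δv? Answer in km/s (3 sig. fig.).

m_f = m₀ − m_prop = 490.2 − 222.2 = 268 t.
From the ideal rocket equation, Δv = v_e · ln(m₀/m_f) = 4180.0 × ln(1.829) = 4180.0 × 0.6038 ≈ 2524.0 m/s.

Δv ≈ 2.52 km/s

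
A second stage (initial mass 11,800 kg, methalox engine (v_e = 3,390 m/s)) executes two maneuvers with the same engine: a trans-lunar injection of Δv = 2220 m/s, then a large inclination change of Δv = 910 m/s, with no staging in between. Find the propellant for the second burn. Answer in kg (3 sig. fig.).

propellant for the second burn ≈ 1440 kg

After the first burn: m = 11800 × exp(−2220/3390.0) = 11800 × 0.51951 = 6,130.22 kg.
After the second burn: m = 6,130.22 × exp(−910/3390.0) = 6,130.22 × 0.76457 = 4,686.98 kg.
Second-burn propellant = 6,130.22 − 4,686.98 = 1,443.24 kg.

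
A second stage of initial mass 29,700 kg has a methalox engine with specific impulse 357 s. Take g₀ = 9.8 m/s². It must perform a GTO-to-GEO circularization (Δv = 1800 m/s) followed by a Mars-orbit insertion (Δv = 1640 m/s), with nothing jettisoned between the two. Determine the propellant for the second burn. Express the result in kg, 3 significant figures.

propellant for the second burn ≈ 6640 kg

v_e = Isp · g₀ = 357 × 9.8 = 3498.6 m/s.
After the first burn: m = 29700 × exp(−1800/3498.6) = 29700 × 0.59780 = 17,754.7 kg.
After the second burn: m = 17,754.7 × exp(−1640/3498.6) = 17,754.7 × 0.62578 = 11,110.5 kg.
Second-burn propellant = 17,754.7 − 11,110.5 = 6,644.2 kg.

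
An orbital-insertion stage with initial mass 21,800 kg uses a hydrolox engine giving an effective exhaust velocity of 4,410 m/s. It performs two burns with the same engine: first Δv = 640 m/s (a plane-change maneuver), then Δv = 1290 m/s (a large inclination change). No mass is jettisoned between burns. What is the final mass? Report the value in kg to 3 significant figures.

After the first burn: m = 21800 × exp(−640/4410.0) = 21800 × 0.86491 = 18,855 kg.
After the second burn: m = 18,855 × exp(−1290/4410.0) = 18,855 × 0.74638 = 14,073 kg.

final mass ≈ 14100 kg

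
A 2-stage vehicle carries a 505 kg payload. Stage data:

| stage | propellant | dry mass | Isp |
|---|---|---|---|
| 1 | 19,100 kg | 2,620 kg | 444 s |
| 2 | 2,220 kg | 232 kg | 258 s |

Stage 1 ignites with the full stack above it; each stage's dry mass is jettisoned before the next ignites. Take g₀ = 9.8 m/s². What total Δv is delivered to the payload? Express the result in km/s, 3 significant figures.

Δv ≈ 9.98 km/s

Ignition mass of stage 1 = 19,100+2,620 + 2,220+232 + 505 = 24,677 kg.
Stage 1: m₀ = 24,677 kg, m_f = 24,677 − 19,100 = 5,577 kg; Δv = 444×9.8×ln(4.425) = 4351.2×1.4872 ≈ 6471 m/s.
Stage 2: m₀ = 2,957 kg, m_f = 2,957 − 2,220 = 737 kg; Δv = 258×9.8×ln(4.012) = 2528.4×1.3893 ≈ 3513 m/s.
Total Δv = 6471 + 3513 = 9984 m/s.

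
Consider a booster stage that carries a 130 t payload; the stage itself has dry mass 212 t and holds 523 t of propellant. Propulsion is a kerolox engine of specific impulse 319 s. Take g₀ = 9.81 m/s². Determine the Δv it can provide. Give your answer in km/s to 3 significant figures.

Δv ≈ 2.90 km/s

v_e = Isp · g₀ = 319 × 9.81 = 3129.4 m/s.
m₀ = payload + dry + propellant = 130 + 212 + 523 = 865 t.
m_f = payload + dry = 130 + 212 = 342 t.
Using Δv = v_e ln(m₀/m_f): Δv = v_e · ln(m₀/m_f) = 3129.4 × ln(2.529) = 3129.4 × 0.9279 ≈ 2903.8 m/s.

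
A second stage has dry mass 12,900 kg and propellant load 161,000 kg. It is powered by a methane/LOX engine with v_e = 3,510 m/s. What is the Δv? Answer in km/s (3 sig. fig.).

Δv ≈ 9.13 km/s

m₀ = m_dry + m_prop = 12,900 + 161,000 = 173,900 kg.
Δv = v_e · ln(m₀/m_f) = 3510.0 × ln(13.48) = 3510.0 × 2.6013 ≈ 9130.4 m/s.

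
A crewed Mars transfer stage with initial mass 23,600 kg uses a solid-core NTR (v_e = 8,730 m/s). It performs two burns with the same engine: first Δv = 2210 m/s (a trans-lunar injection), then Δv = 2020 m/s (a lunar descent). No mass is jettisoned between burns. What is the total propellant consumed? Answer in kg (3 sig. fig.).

After the first burn: m = 23600 × exp(−2210/8730.0) = 23600 × 0.77635 = 18,321.9 kg.
After the second burn: m = 18,321.9 × exp(−2020/8730.0) = 18,321.9 × 0.79343 = 14,537.1 kg.
Total propellant = m₀ − m_final = 23600 − 14,537.1 = 9,062.9 kg.

total propellant consumed ≈ 9060 kg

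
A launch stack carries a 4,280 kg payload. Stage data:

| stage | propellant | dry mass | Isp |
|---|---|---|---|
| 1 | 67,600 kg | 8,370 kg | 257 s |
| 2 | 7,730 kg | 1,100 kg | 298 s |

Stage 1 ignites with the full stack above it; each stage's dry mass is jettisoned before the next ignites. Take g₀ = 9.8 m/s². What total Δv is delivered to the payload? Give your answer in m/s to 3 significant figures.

Ignition mass of stage 1 = 67,600+8,370 + 7,730+1,100 + 4,280 = 89,080 kg.
Stage 1: m₀ = 89,080 kg, m_f = 89,080 − 67,600 = 21,480 kg; Δv = 257×9.8×ln(4.147) = 2518.6×1.4224 ≈ 3582 m/s.
Stage 2: m₀ = 13,110 kg, m_f = 13,110 − 7,730 = 5,380 kg; Δv = 298×9.8×ln(2.437) = 2920.4×0.8907 ≈ 2601 m/s.
Total Δv = 3582 + 2601 = 6183 m/s.

Δv ≈ 6180 m/s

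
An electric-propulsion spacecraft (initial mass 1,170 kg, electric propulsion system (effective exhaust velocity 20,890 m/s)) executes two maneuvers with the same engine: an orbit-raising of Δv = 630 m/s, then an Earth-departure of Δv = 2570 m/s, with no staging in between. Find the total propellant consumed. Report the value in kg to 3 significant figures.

total propellant consumed ≈ 166 kg

After the first burn: m = 1170 × exp(−630/20890.0) = 1170 × 0.97029 = 1,135.24 kg.
After the second burn: m = 1,135.24 × exp(−2570/20890.0) = 1,135.24 × 0.88424 = 1,003.82 kg.
Total propellant = m₀ − m_final = 1170 − 1,003.82 = 166.18 kg.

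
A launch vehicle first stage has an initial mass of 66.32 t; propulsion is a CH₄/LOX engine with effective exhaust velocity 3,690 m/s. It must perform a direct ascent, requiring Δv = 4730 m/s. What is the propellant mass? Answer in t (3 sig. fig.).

propellant mass ≈ 47.9 t

From the ideal rocket equation, m₀/m_f = exp(Δv / v_e) = exp(4730 / 3690.0) = exp(1.2818) = 3.6033.
m_f = 66.32 / 3.6033 = 18.4054 t, so propellant = m₀ − m_f = 66.32 − 18.4054 = 47.9146 t.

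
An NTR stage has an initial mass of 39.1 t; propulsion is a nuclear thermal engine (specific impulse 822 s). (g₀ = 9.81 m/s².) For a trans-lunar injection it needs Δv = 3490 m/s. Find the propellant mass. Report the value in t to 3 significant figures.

v_e = Isp · g₀ = 822 × 9.81 = 8063.8 m/s.
By the Tsiolkovsky rocket equation, m₀/m_f = exp(Δv / v_e) = exp(3490 / 8063.8) = exp(0.4328) = 1.5416.
m_f = 39.1 / 1.5416 = 25.3633 t, so propellant = m₀ − m_f = 39.1 − 25.3633 = 13.7367 t.

propellant mass ≈ 13.7 t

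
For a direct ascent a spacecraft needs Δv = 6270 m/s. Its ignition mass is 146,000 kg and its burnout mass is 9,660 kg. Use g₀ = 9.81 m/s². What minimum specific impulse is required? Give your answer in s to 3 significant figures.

ln(m₀/m_f) = ln(146000/9660) = ln(15.11) = 2.7156.
Using Δv = v_e ln(m₀/m_f): v_e = Δv / ln(m₀/m_f) = 6270 / 2.7156 = 2308.9 m/s.
Isp = v_e / g₀ = 2308.9 / 9.81 = 235.4 s.

Isp ≈ 235 s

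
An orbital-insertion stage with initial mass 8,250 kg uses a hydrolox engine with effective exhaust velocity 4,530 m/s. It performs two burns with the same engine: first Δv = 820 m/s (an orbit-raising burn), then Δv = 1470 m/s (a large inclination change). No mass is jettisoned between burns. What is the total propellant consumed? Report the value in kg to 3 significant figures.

After the first burn: m = 8250 × exp(−820/4530.0) = 8250 × 0.83442 = 6,883.97 kg.
After the second burn: m = 6,883.97 × exp(−1470/4530.0) = 6,883.97 × 0.72289 = 4,976.35 kg.
Total propellant = m₀ − m_final = 8250 − 4,976.35 = 3,273.65 kg.

total propellant consumed ≈ 3270 kg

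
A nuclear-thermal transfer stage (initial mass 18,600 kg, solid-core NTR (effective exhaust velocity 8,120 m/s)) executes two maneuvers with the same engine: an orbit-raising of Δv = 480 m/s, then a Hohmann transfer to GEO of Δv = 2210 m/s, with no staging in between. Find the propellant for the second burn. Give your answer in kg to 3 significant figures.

After the first burn: m = 18600 × exp(−480/8120.0) = 18600 × 0.94260 = 17,532.4 kg.
After the second burn: m = 17,532.4 × exp(−2210/8120.0) = 17,532.4 × 0.76173 = 13,355 kg.
Second-burn propellant = 17,532.4 − 13,355 = 4,177.4 kg.

propellant for the second burn ≈ 4180 kg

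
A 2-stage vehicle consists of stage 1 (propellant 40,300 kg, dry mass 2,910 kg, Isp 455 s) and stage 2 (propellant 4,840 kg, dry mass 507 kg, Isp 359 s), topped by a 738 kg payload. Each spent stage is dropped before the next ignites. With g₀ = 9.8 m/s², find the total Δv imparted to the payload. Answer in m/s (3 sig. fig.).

Δv ≈ 13200 m/s

Ignition mass of stage 1 = 40,300+2,910 + 4,840+507 + 738 = 49,295 kg.
Stage 1: m₀ = 49,295 kg, m_f = 49,295 − 40,300 = 8,995 kg; Δv = 455×9.8×ln(5.48) = 4459.0×1.7012 ≈ 7585 m/s.
Stage 2: m₀ = 6,085 kg, m_f = 6,085 − 4,840 = 1,245 kg; Δv = 359×9.8×ln(4.888) = 3518.2×1.5867 ≈ 5582 m/s.
Total Δv = 7585 + 5582 = 13167 m/s.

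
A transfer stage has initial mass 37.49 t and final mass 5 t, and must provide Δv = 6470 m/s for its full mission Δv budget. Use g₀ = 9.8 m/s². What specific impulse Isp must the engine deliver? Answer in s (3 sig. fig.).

Isp ≈ 328 s

ln(m₀/m_f) = ln(37490/5000) = ln(7.498) = 2.0146.
v_e = Δv / ln(m₀/m_f) = 6470 / 2.0146 = 3211.5 m/s.
Isp = v_e / g₀ = 3211.5 / 9.8 = 327.7 s.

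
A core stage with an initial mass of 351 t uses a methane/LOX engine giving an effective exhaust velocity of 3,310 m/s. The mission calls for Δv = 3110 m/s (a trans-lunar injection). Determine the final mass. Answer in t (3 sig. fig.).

From the ideal rocket equation, m₀/m_f = exp(Δv / v_e) = exp(3110 / 3310.0) = exp(0.9396) = 2.5589.
m_f = m₀ / 2.5589 = 351 / 2.5589 = 137.168 t.

final mass ≈ 137 t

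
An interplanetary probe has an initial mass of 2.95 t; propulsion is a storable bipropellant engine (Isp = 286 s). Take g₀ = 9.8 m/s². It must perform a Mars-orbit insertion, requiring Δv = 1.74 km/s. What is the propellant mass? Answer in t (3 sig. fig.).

propellant mass ≈ 1.36 t

v_e = Isp · g₀ = 286 × 9.8 = 2802.8 m/s.
m₀/m_f = exp(Δv / v_e) = exp(1740 / 2802.8) = exp(0.6208) = 1.8604.
m_f = 2.95 / 1.8604 = 1.58568 t, so propellant = m₀ − m_f = 2.95 − 1.58568 = 1.36432 t.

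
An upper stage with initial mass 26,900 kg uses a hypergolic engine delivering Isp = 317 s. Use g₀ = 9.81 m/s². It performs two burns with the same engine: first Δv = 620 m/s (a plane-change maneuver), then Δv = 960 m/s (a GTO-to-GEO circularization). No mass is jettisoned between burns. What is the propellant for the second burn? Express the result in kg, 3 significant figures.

propellant for the second burn ≈ 5850 kg

v_e = Isp · g₀ = 317 × 9.81 = 3109.8 m/s.
After the first burn: m = 26900 × exp(−620/3109.8) = 26900 × 0.81925 = 22,037.8 kg.
After the second burn: m = 22,037.8 × exp(−960/3109.8) = 22,037.8 × 0.73440 = 16,184.6 kg.
Second-burn propellant = 22,037.8 − 16,184.6 = 5,853.2 kg.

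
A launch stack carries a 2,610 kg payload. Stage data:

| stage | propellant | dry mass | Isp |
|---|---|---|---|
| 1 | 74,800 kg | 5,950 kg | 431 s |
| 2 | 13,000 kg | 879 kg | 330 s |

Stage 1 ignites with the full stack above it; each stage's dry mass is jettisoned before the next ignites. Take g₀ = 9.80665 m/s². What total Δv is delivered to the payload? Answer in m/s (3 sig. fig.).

Ignition mass of stage 1 = 74,800+5,950 + 13,000+879 + 2,610 = 97,239 kg.
Stage 1: m₀ = 97,239 kg, m_f = 97,239 − 74,800 = 22,439 kg; Δv = 431×9.80665×ln(4.333) = 4226.7×1.4664 ≈ 6198 m/s.
Stage 2: m₀ = 16,489 kg, m_f = 16,489 − 13,000 = 3,489 kg; Δv = 330×9.80665×ln(4.726) = 3236.2×1.5531 ≈ 5026 m/s.
Total Δv = 6198 + 5026 = 11224 m/s.

Δv ≈ 11200 m/s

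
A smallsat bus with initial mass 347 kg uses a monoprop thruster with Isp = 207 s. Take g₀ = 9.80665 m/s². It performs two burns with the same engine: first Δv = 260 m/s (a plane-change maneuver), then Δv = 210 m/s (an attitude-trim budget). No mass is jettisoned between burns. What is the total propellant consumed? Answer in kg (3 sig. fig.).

v_e = Isp · g₀ = 207 × 9.80665 = 2030.0 m/s.
After the first burn: m = 347 × exp(−260/2030.0) = 347 × 0.87978 = 305.284 kg.
After the second burn: m = 305.284 × exp(−210/2030.0) = 305.284 × 0.90172 = 275.281 kg.
Total propellant = m₀ − m_final = 347 − 275.281 = 71.719 kg.

total propellant consumed ≈ 71.7 kg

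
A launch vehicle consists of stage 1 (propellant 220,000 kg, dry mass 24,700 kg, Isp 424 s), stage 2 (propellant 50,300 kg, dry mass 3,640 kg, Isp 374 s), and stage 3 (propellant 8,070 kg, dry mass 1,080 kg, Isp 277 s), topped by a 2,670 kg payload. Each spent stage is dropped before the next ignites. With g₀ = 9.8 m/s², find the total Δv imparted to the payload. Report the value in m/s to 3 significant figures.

Δv ≈ 13500 m/s

Ignition mass of stage 1 = 220,000+24,700 + 50,300+3,640 + 8,070+1,080 + 2,670 = 310,460 kg.
Stage 1: m₀ = 310,460 kg, m_f = 310,460 − 220,000 = 90,460 kg; Δv = 424×9.8×ln(3.432) = 4155.2×1.2331 ≈ 5124 m/s.
Stage 2: m₀ = 65,760 kg, m_f = 65,760 − 50,300 = 15,460 kg; Δv = 374×9.8×ln(4.254) = 3665.2×1.4478 ≈ 5306 m/s.
Stage 3: m₀ = 11,820 kg, m_f = 11,820 − 8,070 = 3,750 kg; Δv = 277×9.8×ln(3.152) = 2714.6×1.1480 ≈ 3116 m/s.
Total Δv = 5124 + 5306 + 3116 = 13546 m/s.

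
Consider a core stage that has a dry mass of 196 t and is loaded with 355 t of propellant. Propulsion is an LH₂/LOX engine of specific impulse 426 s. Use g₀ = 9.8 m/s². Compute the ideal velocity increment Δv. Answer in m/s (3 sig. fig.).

v_e = Isp · g₀ = 426 × 9.8 = 4174.8 m/s.
m₀ = m_dry + m_prop = 196 + 355 = 551 t.
Δv = v_e · ln(m₀/m_f) = 4174.8 × ln(2.811) = 4174.8 × 1.0336 ≈ 4315.2 m/s.

Δv ≈ 4320 m/s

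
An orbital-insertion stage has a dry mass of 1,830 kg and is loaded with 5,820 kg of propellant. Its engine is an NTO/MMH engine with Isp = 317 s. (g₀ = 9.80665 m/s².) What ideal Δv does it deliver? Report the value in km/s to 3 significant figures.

v_e = Isp · g₀ = 317 × 9.80665 = 3108.7 m/s.
m₀ = m_dry + m_prop = 1,830 + 5,820 = 7,650 kg.
By the Tsiolkovsky rocket equation, Δv = v_e · ln(m₀/m_f) = 3108.7 × ln(4.18) = 3108.7 × 1.4304 ≈ 4446.7 m/s.

Δv ≈ 4.45 km/s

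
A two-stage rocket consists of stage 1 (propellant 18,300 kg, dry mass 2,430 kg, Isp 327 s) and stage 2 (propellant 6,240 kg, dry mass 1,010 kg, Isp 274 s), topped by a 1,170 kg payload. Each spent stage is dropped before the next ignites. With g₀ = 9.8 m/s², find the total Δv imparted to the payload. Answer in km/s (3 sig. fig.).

Ignition mass of stage 1 = 18,300+2,430 + 6,240+1,010 + 1,170 = 29,150 kg.
Stage 1: m₀ = 29,150 kg, m_f = 29,150 − 18,300 = 10,850 kg; Δv = 327×9.8×ln(2.687) = 3204.6×0.9883 ≈ 3167 m/s.
Stage 2: m₀ = 8,420 kg, m_f = 8,420 − 6,240 = 2,180 kg; Δv = 274×9.8×ln(3.862) = 2685.2×1.3513 ≈ 3628 m/s.
Total Δv = 3167 + 3628 = 6795 m/s.

Δv ≈ 6.80 km/s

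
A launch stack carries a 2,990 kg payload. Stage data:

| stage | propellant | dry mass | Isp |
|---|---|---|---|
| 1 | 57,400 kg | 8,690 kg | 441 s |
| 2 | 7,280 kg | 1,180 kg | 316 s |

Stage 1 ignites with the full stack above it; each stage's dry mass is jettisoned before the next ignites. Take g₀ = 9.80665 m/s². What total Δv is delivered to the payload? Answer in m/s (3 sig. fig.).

Δv ≈ 8960 m/s

Ignition mass of stage 1 = 57,400+8,690 + 7,280+1,180 + 2,990 = 77,540 kg.
Stage 1: m₀ = 77,540 kg, m_f = 77,540 − 57,400 = 20,140 kg; Δv = 441×9.80665×ln(3.85) = 4324.7×1.3481 ≈ 5830 m/s.
Stage 2: m₀ = 11,450 kg, m_f = 11,450 − 7,280 = 4,170 kg; Δv = 316×9.80665×ln(2.746) = 3098.9×1.0101 ≈ 3130 m/s.
Total Δv = 5830 + 3130 = 8960 m/s.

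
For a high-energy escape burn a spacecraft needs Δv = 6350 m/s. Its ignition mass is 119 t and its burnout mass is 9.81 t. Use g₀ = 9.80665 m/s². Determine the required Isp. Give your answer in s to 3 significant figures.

Isp ≈ 259 s

ln(m₀/m_f) = ln(119000/9810) = ln(12.13) = 2.4957.
v_e = Δv / ln(m₀/m_f) = 6350 / 2.4957 = 2544.4 m/s.
Isp = v_e / g₀ = 2544.4 / 9.80665 = 259.5 s.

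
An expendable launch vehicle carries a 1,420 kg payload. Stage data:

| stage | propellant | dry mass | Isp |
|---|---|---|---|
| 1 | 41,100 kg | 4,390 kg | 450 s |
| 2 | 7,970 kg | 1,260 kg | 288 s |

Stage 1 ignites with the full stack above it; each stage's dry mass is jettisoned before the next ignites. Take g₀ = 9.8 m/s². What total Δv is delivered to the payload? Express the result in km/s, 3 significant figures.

Ignition mass of stage 1 = 41,100+4,390 + 7,970+1,260 + 1,420 = 56,140 kg.
Stage 1: m₀ = 56,140 kg, m_f = 56,140 − 41,100 = 15,040 kg; Δv = 450×9.8×ln(3.733) = 4410.0×1.3171 ≈ 5809 m/s.
Stage 2: m₀ = 10,650 kg, m_f = 10,650 − 7,970 = 2,680 kg; Δv = 288×9.8×ln(3.974) = 2822.4×1.3797 ≈ 3894 m/s.
Total Δv = 5809 + 3894 = 9703 m/s.

Δv ≈ 9.70 km/s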